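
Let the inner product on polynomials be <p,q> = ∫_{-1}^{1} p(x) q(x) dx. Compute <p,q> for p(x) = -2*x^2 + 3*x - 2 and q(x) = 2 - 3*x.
<p,q> = -50/3

Expand the product: p(x)·q(x) = 6*x^3 - 13*x^2 + 12*x - 4.
∫_{-1}^{1} of each monomial x^k gives [2/(k+1) if k even, 0 if k odd]. Integrating term-by-term (or equivalently evaluating the antiderivative F(x) = 3*x^4/2 - 13*x^3/3 + 6*x^2 - 4*x at the endpoints):
  F(1) − F(−1) = -5/6 − (95/6) = -50/3.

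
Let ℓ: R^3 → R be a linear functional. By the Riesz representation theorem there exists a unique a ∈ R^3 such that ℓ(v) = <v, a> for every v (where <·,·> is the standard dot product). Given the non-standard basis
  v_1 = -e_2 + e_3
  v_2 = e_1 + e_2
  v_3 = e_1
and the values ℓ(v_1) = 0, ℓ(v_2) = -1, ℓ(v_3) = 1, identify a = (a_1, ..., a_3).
a = (1, -2, -2)

Write a = (a_1, ..., a_3) in the standard basis. For each basis vector v_i, ℓ(v_i) = <v_i, a> is a linear equation in the a_j's. Collect the n equations into a matrix system V a = ℓ, where row i of V is v_i (expressed in the standard basis). Since V is invertible (lower-triangular with 1s on the diagonal, up to permutation), solve by back-substitution:
  V =
[[0, -1, 1],
 [1, 1, 0],
 [1, 0, 0]]
  V a = (0, -1, 1)
Solving gives a = (1, -2, -2).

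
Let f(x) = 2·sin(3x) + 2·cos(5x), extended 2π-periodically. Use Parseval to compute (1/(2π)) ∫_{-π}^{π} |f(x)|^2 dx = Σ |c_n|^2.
Σ |c_n|^2 = 4

Expand |f|^2 and use orthogonality of {sin(nx), cos(mx)} on [-π, π]:
  ∫_{-π}^{π} sin(nx)^2 dx = π, ∫ cos(mx)^2 dx = π, and cross terms integrate to 0.
So ∫_{-π}^{π} f(x)^2 dx = 2^2 · π + 2^2 · π = (4 + 4)π.
Divide by 2π: (4 + 4)/2 = 4.
By Parseval, this equals Σ |c_n|^2.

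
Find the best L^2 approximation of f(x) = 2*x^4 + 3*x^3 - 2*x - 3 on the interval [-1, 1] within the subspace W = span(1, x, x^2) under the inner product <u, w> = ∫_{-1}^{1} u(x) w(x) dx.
g(x) = 12*x^2/7 - x/5 - 111/35

The best approximation g ∈ W is the orthogonal projection of f onto W. Writing g = a_0 + a_1 x + a_2 x^2, the coefficients solve the normal equations G · a = b where
  G_{ij} = <φ_i, φ_j> and b_i = <f, φ_i>, with φ_0 = 1, φ_1 = x, φ_2 = x^2.
G =
  [2, 0, 2/3]
  [0, 2/3, 0]
  [2/3, 0, 2/5],
b = (-26/5, -2/15, -10/7).
Solving gives a_0 = -111/35, a_1 = -1/5, a_2 = 12/7, so
  g(x) = 12*x^2/7 - x/5 - 111/35.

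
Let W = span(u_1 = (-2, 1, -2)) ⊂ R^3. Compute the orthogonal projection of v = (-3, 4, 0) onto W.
proj_W(v) = (-20/9, 10/9, -20/9)

Set up U = [u_1 | ... | u_1] ∈ R^(3×1). The projector onto W = col(U) is P = U (U^T U)^(-1) U^T.
Compute U^T U =
  [9],
and U^T v = (10).
Solve U^T U · c = U^T v for the coefficients: c = (10/9). The projection is proj_W(v) = U c.
Check: (v - proj_W(v)) · u_1 = 0  (should be 0).
Result: proj_W(v) = (-20/9, 10/9, -20/9).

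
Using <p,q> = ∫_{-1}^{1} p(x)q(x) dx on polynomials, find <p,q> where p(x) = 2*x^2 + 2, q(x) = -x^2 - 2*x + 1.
<p,q> = 16/5

Expand the product: p(x)·q(x) = -2*x^4 - 4*x^3 - 4*x + 2.
∫_{-1}^{1} of each monomial x^k gives [2/(k+1) if k even, 0 if k odd]. Integrating term-by-term (or equivalently evaluating the antiderivative F(x) = -2*x^5/5 - x^4 - 2*x^2 + 2*x at the endpoints):
  F(1) − F(−1) = -7/5 − (-23/5) = 16/5.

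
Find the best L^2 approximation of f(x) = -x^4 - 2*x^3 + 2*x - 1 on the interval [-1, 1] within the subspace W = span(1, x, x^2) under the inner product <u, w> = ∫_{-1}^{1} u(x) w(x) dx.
g(x) = -6*x^2/7 + 4*x/5 - 32/35

The best approximation g ∈ W is the orthogonal projection of f onto W. Writing g = a_0 + a_1 x + a_2 x^2, the coefficients solve the normal equations G · a = b where
  G_{ij} = <φ_i, φ_j> and b_i = <f, φ_i>, with φ_0 = 1, φ_1 = x, φ_2 = x^2.
G =
  [2, 0, 2/3]
  [0, 2/3, 0]
  [2/3, 0, 2/5],
b = (-12/5, 8/15, -20/21).
Solving gives a_0 = -32/35, a_1 = 4/5, a_2 = -6/7, so
  g(x) = -6*x^2/7 + 4*x/5 - 32/35.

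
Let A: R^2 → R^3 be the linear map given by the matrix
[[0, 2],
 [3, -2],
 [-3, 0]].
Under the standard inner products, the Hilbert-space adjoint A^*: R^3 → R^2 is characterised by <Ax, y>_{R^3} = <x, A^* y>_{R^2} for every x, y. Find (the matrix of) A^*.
A^* = A^T =
[[0, 3, -3],
 [2, -2, 0]]

For real matrices with standard dot products, the defining identity <Ax, y> = <x, A^* y> gives (Ax)^T y = x^T (A^*) y, i.e. x^T A^T y = x^T (A^*) y. Since this holds for all x, y, we must have A^* = A^T. Therefore
A^* =
[[0, 3, -3],
 [2, -2, 0]].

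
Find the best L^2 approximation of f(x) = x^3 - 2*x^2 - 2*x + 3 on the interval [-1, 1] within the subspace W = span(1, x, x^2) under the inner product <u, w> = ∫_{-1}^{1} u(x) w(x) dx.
g(x) = -2*x^2 - 7*x/5 + 3

The best approximation g ∈ W is the orthogonal projection of f onto W. Writing g = a_0 + a_1 x + a_2 x^2, the coefficients solve the normal equations G · a = b where
  G_{ij} = <φ_i, φ_j> and b_i = <f, φ_i>, with φ_0 = 1, φ_1 = x, φ_2 = x^2.
G =
  [2, 0, 2/3]
  [0, 2/3, 0]
  [2/3, 0, 2/5],
b = (14/3, -14/15, 6/5).
Solving gives a_0 = 3, a_1 = -7/5, a_2 = -2, so
  g(x) = -2*x^2 - 7*x/5 + 3.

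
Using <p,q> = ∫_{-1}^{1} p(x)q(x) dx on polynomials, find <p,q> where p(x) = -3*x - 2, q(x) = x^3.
<p,q> = -6/5

Expand the product: p(x)·q(x) = -3*x^4 - 2*x^3.
∫_{-1}^{1} of each monomial x^k gives [2/(k+1) if k even, 0 if k odd]. Integrating term-by-term (or equivalently evaluating the antiderivative F(x) = -3*x^5/5 - x^4/2 at the endpoints):
  F(1) − F(−1) = -11/10 − (1/10) = -6/5.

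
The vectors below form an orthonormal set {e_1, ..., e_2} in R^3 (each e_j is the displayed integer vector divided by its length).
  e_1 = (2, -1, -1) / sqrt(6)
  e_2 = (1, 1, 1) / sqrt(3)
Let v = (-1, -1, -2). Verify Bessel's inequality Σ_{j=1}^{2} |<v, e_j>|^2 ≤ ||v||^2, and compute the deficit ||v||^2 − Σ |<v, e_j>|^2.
Σ |<v, e_j>|^2 = 11/2; ||v||^2 = 6; deficit = 1/2

Write each e_j = u_j / sqrt(<u_j, u_j>) where u_j is the displayed integer vector. Then <v, e_j> = <v, u_j> / sqrt(<u_j, u_j>), so |<v, e_j>|^2 = <v, u_j>^2 / <u_j, u_j>.
Coefficients: <v, e_1> = 1/sqrt(6), <v, e_2> = -4/sqrt(3).
Square and sum: Σ |<v, e_j>|^2 = 11/2.
Compute ||v||^2 = v·v = 6.
Deficit = 6 − 11/2 = 1/2 ≥ 0, confirming Bessel's inequality. (The deficit equals ||v − Σ <v,e_j> e_j||^2, the squared distance from v to span{e_j}.)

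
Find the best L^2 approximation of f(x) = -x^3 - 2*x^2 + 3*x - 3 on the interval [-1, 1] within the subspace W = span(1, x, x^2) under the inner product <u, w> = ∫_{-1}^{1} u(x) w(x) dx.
g(x) = -2*x^2 + 12*x/5 - 3

The best approximation g ∈ W is the orthogonal projection of f onto W. Writing g = a_0 + a_1 x + a_2 x^2, the coefficients solve the normal equations G · a = b where
  G_{ij} = <φ_i, φ_j> and b_i = <f, φ_i>, with φ_0 = 1, φ_1 = x, φ_2 = x^2.
G =
  [2, 0, 2/3]
  [0, 2/3, 0]
  [2/3, 0, 2/5],
b = (-22/3, 8/5, -14/5).
Solving gives a_0 = -3, a_1 = 12/5, a_2 = -2, so
  g(x) = -2*x^2 + 12*x/5 - 3.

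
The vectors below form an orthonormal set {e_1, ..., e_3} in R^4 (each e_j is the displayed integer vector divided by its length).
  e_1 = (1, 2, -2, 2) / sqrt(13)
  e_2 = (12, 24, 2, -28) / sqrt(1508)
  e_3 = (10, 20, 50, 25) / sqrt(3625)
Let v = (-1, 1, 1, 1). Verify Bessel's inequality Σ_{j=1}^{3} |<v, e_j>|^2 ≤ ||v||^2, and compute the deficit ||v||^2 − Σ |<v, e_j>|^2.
Σ |<v, e_j>|^2 = 11/5; ||v||^2 = 4; deficit = 9/5

Write each e_j = u_j / sqrt(<u_j, u_j>) where u_j is the displayed integer vector. Then <v, e_j> = <v, u_j> / sqrt(<u_j, u_j>), so |<v, e_j>|^2 = <v, u_j>^2 / <u_j, u_j>.
Coefficients: <v, e_1> = 1/sqrt(13), <v, e_2> = -14/sqrt(1508), <v, e_3> = 85/sqrt(3625).
Square and sum: Σ |<v, e_j>|^2 = 11/5.
Compute ||v||^2 = v·v = 4.
Deficit = 4 − 11/5 = 9/5 ≥ 0, confirming Bessel's inequality. (The deficit equals ||v − Σ <v,e_j> e_j||^2, the squared distance from v to span{e_j}.)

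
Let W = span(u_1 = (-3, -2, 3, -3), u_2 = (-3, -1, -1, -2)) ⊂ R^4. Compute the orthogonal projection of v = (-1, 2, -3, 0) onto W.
proj_W(v) = (-174/269, 148/269, -882/269, 90/269)

Set up U = [u_1 | ... | u_2] ∈ R^(4×2). The projector onto W = col(U) is P = U (U^T U)^(-1) U^T.
Compute U^T U =
  [31, 14]
  [14, 15],
and U^T v = (-10, 4).
Solve U^T U · c = U^T v for the coefficients: c = (-206/269, 264/269). The projection is proj_W(v) = U c.
Check: (v - proj_W(v)) · u_1 = 0  (should be 0).
Check: (v - proj_W(v)) · u_2 = 0  (should be 0).
Result: proj_W(v) = (-174/269, 148/269, -882/269, 90/269).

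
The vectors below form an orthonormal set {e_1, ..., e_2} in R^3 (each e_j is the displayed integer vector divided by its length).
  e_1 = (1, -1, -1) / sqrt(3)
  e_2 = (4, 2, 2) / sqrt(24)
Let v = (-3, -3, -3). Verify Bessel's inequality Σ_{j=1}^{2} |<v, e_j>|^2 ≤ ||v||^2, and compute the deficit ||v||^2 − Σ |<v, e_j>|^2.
Σ |<v, e_j>|^2 = 27; ||v||^2 = 27; deficit = 0

Write each e_j = u_j / sqrt(<u_j, u_j>) where u_j is the displayed integer vector. Then <v, e_j> = <v, u_j> / sqrt(<u_j, u_j>), so |<v, e_j>|^2 = <v, u_j>^2 / <u_j, u_j>.
Coefficients: <v, e_1> = 3/sqrt(3), <v, e_2> = -24/sqrt(24).
Square and sum: Σ |<v, e_j>|^2 = 27.
Compute ||v||^2 = v·v = 27.
Deficit = 27 − 27 = 0 ≥ 0, confirming Bessel's inequality. (The deficit equals ||v − Σ <v,e_j> e_j||^2, the squared distance from v to span{e_j}.)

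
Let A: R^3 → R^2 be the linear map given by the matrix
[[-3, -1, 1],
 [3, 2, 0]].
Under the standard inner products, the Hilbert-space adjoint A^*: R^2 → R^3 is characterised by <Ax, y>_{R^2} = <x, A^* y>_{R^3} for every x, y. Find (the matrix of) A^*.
A^* = A^T =
[[-3, 3],
 [-1, 2],
 [1, 0]]

For real matrices with standard dot products, the defining identity <Ax, y> = <x, A^* y> gives (Ax)^T y = x^T (A^*) y, i.e. x^T A^T y = x^T (A^*) y. Since this holds for all x, y, we must have A^* = A^T. Therefore
A^* =
[[-3, 3],
 [-1, 2],
 [1, 0]].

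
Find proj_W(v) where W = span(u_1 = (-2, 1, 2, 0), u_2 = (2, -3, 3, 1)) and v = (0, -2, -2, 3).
proj_W(v) = (156/103, -99/103, -207/206, 21/206)

Set up U = [u_1 | ... | u_2] ∈ R^(4×2). The projector onto W = col(U) is P = U (U^T U)^(-1) U^T.
Compute U^T U =
  [9, -1]
  [-1, 23],
and U^T v = (-6, 3).
Solve U^T U · c = U^T v for the coefficients: c = (-135/206, 21/206). The projection is proj_W(v) = U c.
Check: (v - proj_W(v)) · u_1 = 0  (should be 0).
Check: (v - proj_W(v)) · u_2 = 0  (should be 0).
Result: proj_W(v) = (156/103, -99/103, -207/206, 21/206).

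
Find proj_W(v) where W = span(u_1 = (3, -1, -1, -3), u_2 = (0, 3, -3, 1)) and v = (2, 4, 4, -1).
proj_W(v) = (48/371, -67/371, 5/53, -65/371)

Set up U = [u_1 | ... | u_2] ∈ R^(4×2). The projector onto W = col(U) is P = U (U^T U)^(-1) U^T.
Compute U^T U =
  [20, -3]
  [-3, 19],
and U^T v = (1, -1).
Solve U^T U · c = U^T v for the coefficients: c = (16/371, -17/371). The projection is proj_W(v) = U c.
Check: (v - proj_W(v)) · u_1 = 0  (should be 0).
Check: (v - proj_W(v)) · u_2 = 0  (should be 0).
Result: proj_W(v) = (48/371, -67/371, 5/53, -65/371).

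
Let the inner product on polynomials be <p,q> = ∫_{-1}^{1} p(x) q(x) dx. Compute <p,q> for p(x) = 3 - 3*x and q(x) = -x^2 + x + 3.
<p,q> = 14

Expand the product: p(x)·q(x) = 3*x^3 - 6*x^2 - 6*x + 9.
∫_{-1}^{1} of each monomial x^k gives [2/(k+1) if k even, 0 if k odd]. Integrating term-by-term (or equivalently evaluating the antiderivative F(x) = 3*x^4/4 - 2*x^3 - 3*x^2 + 9*x at the endpoints):
  F(1) − F(−1) = 19/4 − (-37/4) = 14.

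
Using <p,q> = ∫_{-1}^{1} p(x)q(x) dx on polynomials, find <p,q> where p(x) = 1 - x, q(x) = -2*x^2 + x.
<p,q> = -2

Expand the product: p(x)·q(x) = 2*x^3 - 3*x^2 + x.
∫_{-1}^{1} of each monomial x^k gives [2/(k+1) if k even, 0 if k odd]. Integrating term-by-term (or equivalently evaluating the antiderivative F(x) = x^4/2 - x^3 + x^2/2 at the endpoints):
  F(1) − F(−1) = 0 − (2) = -2.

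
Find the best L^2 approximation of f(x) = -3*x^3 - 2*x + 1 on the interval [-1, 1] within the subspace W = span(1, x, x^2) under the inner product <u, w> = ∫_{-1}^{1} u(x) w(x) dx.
g(x) = 1 - 19*x/5

The best approximation g ∈ W is the orthogonal projection of f onto W. Writing g = a_0 + a_1 x + a_2 x^2, the coefficients solve the normal equations G · a = b where
  G_{ij} = <φ_i, φ_j> and b_i = <f, φ_i>, with φ_0 = 1, φ_1 = x, φ_2 = x^2.
G =
  [2, 0, 2/3]
  [0, 2/3, 0]
  [2/3, 0, 2/5],
b = (2, -38/15, 2/3).
Solving gives a_0 = 1, a_1 = -19/5, a_2 = 0, so
  g(x) = 1 - 19*x/5.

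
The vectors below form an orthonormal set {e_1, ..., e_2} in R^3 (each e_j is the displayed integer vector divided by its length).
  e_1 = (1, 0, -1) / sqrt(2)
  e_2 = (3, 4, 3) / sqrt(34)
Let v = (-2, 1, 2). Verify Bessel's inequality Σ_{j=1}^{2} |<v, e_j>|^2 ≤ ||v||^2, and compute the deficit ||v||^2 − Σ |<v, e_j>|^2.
Σ |<v, e_j>|^2 = 144/17; ||v||^2 = 9; deficit = 9/17

Write each e_j = u_j / sqrt(<u_j, u_j>) where u_j is the displayed integer vector. Then <v, e_j> = <v, u_j> / sqrt(<u_j, u_j>), so |<v, e_j>|^2 = <v, u_j>^2 / <u_j, u_j>.
Coefficients: <v, e_1> = -4/sqrt(2), <v, e_2> = 4/sqrt(34).
Square and sum: Σ |<v, e_j>|^2 = 144/17.
Compute ||v||^2 = v·v = 9.
Deficit = 9 − 144/17 = 9/17 ≥ 0, confirming Bessel's inequality. (The deficit equals ||v − Σ <v,e_j> e_j||^2, the squared distance from v to span{e_j}.)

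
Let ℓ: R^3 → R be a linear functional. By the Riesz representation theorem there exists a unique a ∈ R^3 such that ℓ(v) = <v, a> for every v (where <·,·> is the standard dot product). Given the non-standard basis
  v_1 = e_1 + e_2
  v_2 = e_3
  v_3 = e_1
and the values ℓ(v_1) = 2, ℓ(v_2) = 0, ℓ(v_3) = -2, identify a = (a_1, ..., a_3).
a = (-2, 4, 0)

Write a = (a_1, ..., a_3) in the standard basis. For each basis vector v_i, ℓ(v_i) = <v_i, a> is a linear equation in the a_j's. Collect the n equations into a matrix system V a = ℓ, where row i of V is v_i (expressed in the standard basis). Since V is invertible (lower-triangular with 1s on the diagonal, up to permutation), solve by back-substitution:
  V =
[[1, 1, 0],
 [0, 0, 1],
 [1, 0, 0]]
  V a = (2, 0, -2)
Solving gives a = (-2, 4, 0).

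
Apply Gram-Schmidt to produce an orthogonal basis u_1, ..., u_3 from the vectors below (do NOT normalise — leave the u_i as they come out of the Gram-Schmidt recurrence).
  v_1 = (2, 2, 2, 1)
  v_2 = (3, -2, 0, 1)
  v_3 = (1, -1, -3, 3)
Orthogonal basis:
  u_1 = (2, 2, 2, 1)
  u_2 = (33/13, -32/13, -6/13, 10/13)
  u_3 = (-34/173, 185/173, -387/173, 472/173)

Apply the Gram-Schmidt recurrence
  u_1 = v_1
  u_i = v_i − Σ_{j<i} ((v_i · u_j) / (u_j · u_j)) · u_j.

Step by step this gives:
  u_1 = (2, 2, 2, 1)
  u_2 = (33/13, -32/13, -6/13, 10/13)
  u_3 = (-34/173, 185/173, -387/173, 472/173)

Orthogonality check:
  u_2 · u_1 = 0 (should be 0)
  u_3 · u_1 = 0 (should be 0)
  u_3 · u_2 = 0 (should be 0)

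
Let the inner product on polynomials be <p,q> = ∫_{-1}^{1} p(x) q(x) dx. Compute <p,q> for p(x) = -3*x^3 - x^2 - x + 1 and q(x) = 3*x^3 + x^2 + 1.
<p,q> = -76/35

Expand the product: p(x)·q(x) = -9*x^6 - 6*x^5 - 4*x^4 - x^3 - x + 1.
∫_{-1}^{1} of each monomial x^k gives [2/(k+1) if k even, 0 if k odd]. Integrating term-by-term (or equivalently evaluating the antiderivative F(x) = -9*x^7/7 - x^6 - 4*x^5/5 - x^4/4 - x^2/2 + x at the endpoints):
  F(1) − F(−1) = -397/140 − (-93/140) = -76/35.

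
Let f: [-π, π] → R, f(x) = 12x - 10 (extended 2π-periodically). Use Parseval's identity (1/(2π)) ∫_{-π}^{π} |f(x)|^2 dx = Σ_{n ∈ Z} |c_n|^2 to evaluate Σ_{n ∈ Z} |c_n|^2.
Σ |c_n|^2 = 48π^2 + 100

Expand and integrate term by term over [-π, π]:
  ∫ (12x)^2 dx = 144·(2π^3/3); ∫ 2·12·(-10)·x dx = 0 (odd integrand); ∫ (-10)^2 dx = 100·2π.
So (1/(2π)) ∫_{-π}^{π} (12x - 10)^2 dx = 144π^2/3 + 100 = 48π^2 + 100.
Parseval ⇒ Σ |c_n|^2 = 48π^2 + 100.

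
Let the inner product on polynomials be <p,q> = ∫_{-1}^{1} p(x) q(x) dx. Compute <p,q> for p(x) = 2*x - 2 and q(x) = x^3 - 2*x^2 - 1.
<p,q> = 112/15

Expand the product: p(x)·q(x) = 2*x^4 - 6*x^3 + 4*x^2 - 2*x + 2.
∫_{-1}^{1} of each monomial x^k gives [2/(k+1) if k even, 0 if k odd]. Integrating term-by-term (or equivalently evaluating the antiderivative F(x) = 2*x^5/5 - 3*x^4/2 + 4*x^3/3 - x^2 + 2*x at the endpoints):
  F(1) − F(−1) = 37/30 − (-187/30) = 112/15.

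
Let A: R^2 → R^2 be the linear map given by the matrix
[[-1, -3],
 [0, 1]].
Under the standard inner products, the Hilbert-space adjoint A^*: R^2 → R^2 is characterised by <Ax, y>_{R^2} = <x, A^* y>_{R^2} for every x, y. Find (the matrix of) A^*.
A^* = A^T =
[[-1, 0],
 [-3, 1]]

For real matrices with standard dot products, the defining identity <Ax, y> = <x, A^* y> gives (Ax)^T y = x^T (A^*) y, i.e. x^T A^T y = x^T (A^*) y. Since this holds for all x, y, we must have A^* = A^T. Therefore
A^* =
[[-1, 0],
 [-3, 1]].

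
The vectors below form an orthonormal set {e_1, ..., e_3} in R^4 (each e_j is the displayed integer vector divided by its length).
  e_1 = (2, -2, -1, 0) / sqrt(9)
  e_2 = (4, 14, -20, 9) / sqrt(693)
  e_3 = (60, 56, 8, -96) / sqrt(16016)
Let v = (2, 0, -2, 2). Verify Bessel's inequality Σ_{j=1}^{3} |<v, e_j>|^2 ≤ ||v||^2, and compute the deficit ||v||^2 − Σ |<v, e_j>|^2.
Σ |<v, e_j>|^2 = 140/13; ||v||^2 = 12; deficit = 16/13

Write each e_j = u_j / sqrt(<u_j, u_j>) where u_j is the displayed integer vector. Then <v, e_j> = <v, u_j> / sqrt(<u_j, u_j>), so |<v, e_j>|^2 = <v, u_j>^2 / <u_j, u_j>.
Coefficients: <v, e_1> = 6/sqrt(9), <v, e_2> = 66/sqrt(693), <v, e_3> = -88/sqrt(16016).
Square and sum: Σ |<v, e_j>|^2 = 140/13.
Compute ||v||^2 = v·v = 12.
Deficit = 12 − 140/13 = 16/13 ≥ 0, confirming Bessel's inequality. (The deficit equals ||v − Σ <v,e_j> e_j||^2, the squared distance from v to span{e_j}.)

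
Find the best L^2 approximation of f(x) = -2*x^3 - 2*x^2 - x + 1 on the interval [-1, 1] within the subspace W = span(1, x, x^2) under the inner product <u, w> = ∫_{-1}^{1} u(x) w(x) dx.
g(x) = -2*x^2 - 11*x/5 + 1

The best approximation g ∈ W is the orthogonal projection of f onto W. Writing g = a_0 + a_1 x + a_2 x^2, the coefficients solve the normal equations G · a = b where
  G_{ij} = <φ_i, φ_j> and b_i = <f, φ_i>, with φ_0 = 1, φ_1 = x, φ_2 = x^2.
G =
  [2, 0, 2/3]
  [0, 2/3, 0]
  [2/3, 0, 2/5],
b = (2/3, -22/15, -2/15).
Solving gives a_0 = 1, a_1 = -11/5, a_2 = -2, so
  g(x) = -2*x^2 - 11*x/5 + 1.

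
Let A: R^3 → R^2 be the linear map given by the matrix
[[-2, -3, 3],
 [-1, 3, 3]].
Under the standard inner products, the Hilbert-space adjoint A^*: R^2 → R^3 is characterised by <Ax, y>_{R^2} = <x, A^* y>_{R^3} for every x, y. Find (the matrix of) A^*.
A^* = A^T =
[[-2, -1],
 [-3, 3],
 [3, 3]]

For real matrices with standard dot products, the defining identity <Ax, y> = <x, A^* y> gives (Ax)^T y = x^T (A^*) y, i.e. x^T A^T y = x^T (A^*) y. Since this holds for all x, y, we must have A^* = A^T. Therefore
A^* =
[[-2, -1],
 [-3, 3],
 [3, 3]].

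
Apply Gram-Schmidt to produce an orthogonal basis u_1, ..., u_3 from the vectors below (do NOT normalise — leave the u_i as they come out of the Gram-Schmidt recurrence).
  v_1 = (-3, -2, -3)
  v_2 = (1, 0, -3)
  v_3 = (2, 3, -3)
Orthogonal basis:
  u_1 = (-3, -2, -3)
  u_2 = (20/11, 6/11, -24/11)
  u_3 = (-45/46, 45/23, -15/46)

Apply the Gram-Schmidt recurrence
  u_1 = v_1
  u_i = v_i − Σ_{j<i} ((v_i · u_j) / (u_j · u_j)) · u_j.

Step by step this gives:
  u_1 = (-3, -2, -3)
  u_2 = (20/11, 6/11, -24/11)
  u_3 = (-45/46, 45/23, -15/46)

Orthogonality check:
  u_2 · u_1 = 0 (should be 0)
  u_3 · u_1 = 0 (should be 0)
  u_3 · u_2 = 0 (should be 0)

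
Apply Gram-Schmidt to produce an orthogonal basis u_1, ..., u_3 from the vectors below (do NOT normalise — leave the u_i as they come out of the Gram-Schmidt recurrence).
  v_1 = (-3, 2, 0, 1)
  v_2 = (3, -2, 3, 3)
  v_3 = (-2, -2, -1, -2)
Orthogonal basis:
  u_1 = (-3, 2, 0, 1)
  u_2 = (6/7, -4/7, 3, 26/7)
  u_3 = (-268/167, -378/167, 64/167, -48/167)

Apply the Gram-Schmidt recurrence
  u_1 = v_1
  u_i = v_i − Σ_{j<i} ((v_i · u_j) / (u_j · u_j)) · u_j.

Step by step this gives:
  u_1 = (-3, 2, 0, 1)
  u_2 = (6/7, -4/7, 3, 26/7)
  u_3 = (-268/167, -378/167, 64/167, -48/167)

Orthogonality check:
  u_2 · u_1 = 0 (should be 0)
  u_3 · u_1 = 0 (should be 0)
  u_3 · u_2 = 0 (should be 0)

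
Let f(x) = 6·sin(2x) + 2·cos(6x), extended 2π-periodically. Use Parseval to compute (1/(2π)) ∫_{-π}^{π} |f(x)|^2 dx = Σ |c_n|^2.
Σ |c_n|^2 = 20

Expand |f|^2 and use orthogonality of {sin(nx), cos(mx)} on [-π, π]:
  ∫_{-π}^{π} sin(nx)^2 dx = π, ∫ cos(mx)^2 dx = π, and cross terms integrate to 0.
So ∫_{-π}^{π} f(x)^2 dx = 6^2 · π + 2^2 · π = (36 + 4)π.
Divide by 2π: (36 + 4)/2 = 20.
By Parseval, this equals Σ |c_n|^2.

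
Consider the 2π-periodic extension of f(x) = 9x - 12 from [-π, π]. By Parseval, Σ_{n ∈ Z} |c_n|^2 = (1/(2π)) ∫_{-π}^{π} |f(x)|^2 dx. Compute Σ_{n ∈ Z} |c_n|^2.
Σ |c_n|^2 = 27π^2 + 144

Expand and integrate term by term over [-π, π]:
  ∫ (9x)^2 dx = 81·(2π^3/3); ∫ 2·9·(-12)·x dx = 0 (odd integrand); ∫ (-12)^2 dx = 144·2π.
So (1/(2π)) ∫_{-π}^{π} (9x - 12)^2 dx = 81π^2/3 + 144 = 27π^2 + 144.
Parseval ⇒ Σ |c_n|^2 = 27π^2 + 144.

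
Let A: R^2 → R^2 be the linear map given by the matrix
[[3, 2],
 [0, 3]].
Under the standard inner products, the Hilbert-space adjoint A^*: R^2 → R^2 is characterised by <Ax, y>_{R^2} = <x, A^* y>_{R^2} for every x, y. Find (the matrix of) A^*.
A^* = A^T =
[[3, 0],
 [2, 3]]

For real matrices with standard dot products, the defining identity <Ax, y> = <x, A^* y> gives (Ax)^T y = x^T (A^*) y, i.e. x^T A^T y = x^T (A^*) y. Since this holds for all x, y, we must have A^* = A^T. Therefore
A^* =
[[3, 0],
 [2, 3]].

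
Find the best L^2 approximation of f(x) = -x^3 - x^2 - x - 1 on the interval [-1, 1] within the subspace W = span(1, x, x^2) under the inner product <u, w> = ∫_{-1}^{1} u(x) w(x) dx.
g(x) = -x^2 - 8*x/5 - 1

The best approximation g ∈ W is the orthogonal projection of f onto W. Writing g = a_0 + a_1 x + a_2 x^2, the coefficients solve the normal equations G · a = b where
  G_{ij} = <φ_i, φ_j> and b_i = <f, φ_i>, with φ_0 = 1, φ_1 = x, φ_2 = x^2.
G =
  [2, 0, 2/3]
  [0, 2/3, 0]
  [2/3, 0, 2/5],
b = (-8/3, -16/15, -16/15).
Solving gives a_0 = -1, a_1 = -8/5, a_2 = -1, so
  g(x) = -x^2 - 8*x/5 - 1.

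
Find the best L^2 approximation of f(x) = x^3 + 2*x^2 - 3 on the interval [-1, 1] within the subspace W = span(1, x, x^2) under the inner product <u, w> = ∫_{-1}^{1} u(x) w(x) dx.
g(x) = 2*x^2 + 3*x/5 - 3

The best approximation g ∈ W is the orthogonal projection of f onto W. Writing g = a_0 + a_1 x + a_2 x^2, the coefficients solve the normal equations G · a = b where
  G_{ij} = <φ_i, φ_j> and b_i = <f, φ_i>, with φ_0 = 1, φ_1 = x, φ_2 = x^2.
G =
  [2, 0, 2/3]
  [0, 2/3, 0]
  [2/3, 0, 2/5],
b = (-14/3, 2/5, -6/5).
Solving gives a_0 = -3, a_1 = 3/5, a_2 = 2, so
  g(x) = 2*x^2 + 3*x/5 - 3.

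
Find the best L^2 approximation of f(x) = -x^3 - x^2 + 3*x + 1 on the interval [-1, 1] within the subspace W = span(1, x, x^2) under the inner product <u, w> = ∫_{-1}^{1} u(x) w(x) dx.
g(x) = -x^2 + 12*x/5 + 1

The best approximation g ∈ W is the orthogonal projection of f onto W. Writing g = a_0 + a_1 x + a_2 x^2, the coefficients solve the normal equations G · a = b where
  G_{ij} = <φ_i, φ_j> and b_i = <f, φ_i>, with φ_0 = 1, φ_1 = x, φ_2 = x^2.
G =
  [2, 0, 2/3]
  [0, 2/3, 0]
  [2/3, 0, 2/5],
b = (4/3, 8/5, 4/15).
Solving gives a_0 = 1, a_1 = 12/5, a_2 = -1, so
  g(x) = -x^2 + 12*x/5 + 1.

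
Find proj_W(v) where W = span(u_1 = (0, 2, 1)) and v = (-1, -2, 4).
proj_W(v) = (0, 0, 0)

Set up U = [u_1 | ... | u_1] ∈ R^(3×1). The projector onto W = col(U) is P = U (U^T U)^(-1) U^T.
Compute U^T U =
  [5],
and U^T v = (0).
Solve U^T U · c = U^T v for the coefficients: c = (0). The projection is proj_W(v) = U c.
Check: (v - proj_W(v)) · u_1 = 0  (should be 0).
Result: proj_W(v) = (0, 0, 0).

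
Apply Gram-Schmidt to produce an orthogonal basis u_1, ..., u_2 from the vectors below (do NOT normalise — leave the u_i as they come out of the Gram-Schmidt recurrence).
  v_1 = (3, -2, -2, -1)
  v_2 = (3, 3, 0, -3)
Orthogonal basis:
  u_1 = (3, -2, -2, -1)
  u_2 = (2, 11/3, 2/3, -8/3)

Apply the Gram-Schmidt recurrence
  u_1 = v_1
  u_i = v_i − Σ_{j<i} ((v_i · u_j) / (u_j · u_j)) · u_j.

Step by step this gives:
  u_1 = (3, -2, -2, -1)
  u_2 = (2, 11/3, 2/3, -8/3)

Orthogonality check:
  u_2 · u_1 = 0 (should be 0)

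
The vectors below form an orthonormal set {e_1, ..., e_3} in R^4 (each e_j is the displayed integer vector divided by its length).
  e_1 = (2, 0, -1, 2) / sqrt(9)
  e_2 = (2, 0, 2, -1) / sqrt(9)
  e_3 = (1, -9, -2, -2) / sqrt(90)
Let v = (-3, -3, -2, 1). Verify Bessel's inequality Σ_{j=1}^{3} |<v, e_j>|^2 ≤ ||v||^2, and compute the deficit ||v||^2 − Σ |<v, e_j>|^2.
Σ |<v, e_j>|^2 = 107/5; ||v||^2 = 23; deficit = 8/5

Write each e_j = u_j / sqrt(<u_j, u_j>) where u_j is the displayed integer vector. Then <v, e_j> = <v, u_j> / sqrt(<u_j, u_j>), so |<v, e_j>|^2 = <v, u_j>^2 / <u_j, u_j>.
Coefficients: <v, e_1> = -2/sqrt(9), <v, e_2> = -11/sqrt(9), <v, e_3> = 26/sqrt(90).
Square and sum: Σ |<v, e_j>|^2 = 107/5.
Compute ||v||^2 = v·v = 23.
Deficit = 23 − 107/5 = 8/5 ≥ 0, confirming Bessel's inequality. (The deficit equals ||v − Σ <v,e_j> e_j||^2, the squared distance from v to span{e_j}.)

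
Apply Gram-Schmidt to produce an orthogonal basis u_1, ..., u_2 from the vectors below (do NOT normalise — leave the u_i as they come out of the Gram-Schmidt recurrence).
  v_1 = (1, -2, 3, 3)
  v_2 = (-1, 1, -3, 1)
Orthogonal basis:
  u_1 = (1, -2, 3, 3)
  u_2 = (-14/23, 5/23, -42/23, 50/23)

Apply the Gram-Schmidt recurrence
  u_1 = v_1
  u_i = v_i − Σ_{j<i} ((v_i · u_j) / (u_j · u_j)) · u_j.

Step by step this gives:
  u_1 = (1, -2, 3, 3)
  u_2 = (-14/23, 5/23, -42/23, 50/23)

Orthogonality check:
  u_2 · u_1 = 0 (should be 0)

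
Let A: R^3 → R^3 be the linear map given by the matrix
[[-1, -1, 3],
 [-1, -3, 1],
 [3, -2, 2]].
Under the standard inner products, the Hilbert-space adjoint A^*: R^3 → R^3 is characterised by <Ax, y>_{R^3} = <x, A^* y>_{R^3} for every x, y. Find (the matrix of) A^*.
A^* = A^T =
[[-1, -1, 3],
 [-1, -3, -2],
 [3, 1, 2]]

For real matrices with standard dot products, the defining identity <Ax, y> = <x, A^* y> gives (Ax)^T y = x^T (A^*) y, i.e. x^T A^T y = x^T (A^*) y. Since this holds for all x, y, we must have A^* = A^T. Therefore
A^* =
[[-1, -1, 3],
 [-1, -3, -2],
 [3, 1, 2]].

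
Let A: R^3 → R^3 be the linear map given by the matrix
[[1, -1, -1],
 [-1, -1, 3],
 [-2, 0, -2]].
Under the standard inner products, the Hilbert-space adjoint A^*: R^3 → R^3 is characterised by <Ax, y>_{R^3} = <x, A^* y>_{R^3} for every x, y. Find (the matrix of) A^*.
A^* = A^T =
[[1, -1, -2],
 [-1, -1, 0],
 [-1, 3, -2]]

For real matrices with standard dot products, the defining identity <Ax, y> = <x, A^* y> gives (Ax)^T y = x^T (A^*) y, i.e. x^T A^T y = x^T (A^*) y. Since this holds for all x, y, we must have A^* = A^T. Therefore
A^* =
[[1, -1, -2],
 [-1, -1, 0],
 [-1, 3, -2]].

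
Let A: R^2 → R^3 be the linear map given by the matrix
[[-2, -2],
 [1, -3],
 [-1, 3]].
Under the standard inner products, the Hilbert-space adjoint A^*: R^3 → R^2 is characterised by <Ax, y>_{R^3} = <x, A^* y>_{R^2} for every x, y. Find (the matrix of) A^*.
A^* = A^T =
[[-2, 1, -1],
 [-2, -3, 3]]

For real matrices with standard dot products, the defining identity <Ax, y> = <x, A^* y> gives (Ax)^T y = x^T (A^*) y, i.e. x^T A^T y = x^T (A^*) y. Since this holds for all x, y, we must have A^* = A^T. Therefore
A^* =
[[-2, 1, -1],
 [-2, -3, 3]].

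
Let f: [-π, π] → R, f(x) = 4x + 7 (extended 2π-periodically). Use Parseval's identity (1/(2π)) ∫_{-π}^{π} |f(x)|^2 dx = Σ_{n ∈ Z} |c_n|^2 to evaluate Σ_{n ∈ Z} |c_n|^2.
Σ |c_n|^2 = 16π^2/3 + 49

Expand and integrate term by term over [-π, π]:
  ∫ (4x)^2 dx = 16·(2π^3/3); ∫ 2·4·(7)·x dx = 0 (odd integrand); ∫ 7^2 dx = 49·2π.
So (1/(2π)) ∫_{-π}^{π} (4x + 7)^2 dx = 16π^2/3 + 49 = 16π^2/3 + 49.
Parseval ⇒ Σ |c_n|^2 = 16π^2/3 + 49.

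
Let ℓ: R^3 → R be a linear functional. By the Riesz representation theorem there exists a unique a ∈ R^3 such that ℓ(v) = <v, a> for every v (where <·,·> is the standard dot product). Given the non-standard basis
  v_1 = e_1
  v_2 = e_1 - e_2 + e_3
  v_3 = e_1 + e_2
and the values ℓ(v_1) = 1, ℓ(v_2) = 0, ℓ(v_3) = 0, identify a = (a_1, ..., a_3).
a = (1, -1, -2)

Write a = (a_1, ..., a_3) in the standard basis. For each basis vector v_i, ℓ(v_i) = <v_i, a> is a linear equation in the a_j's. Collect the n equations into a matrix system V a = ℓ, where row i of V is v_i (expressed in the standard basis). Since V is invertible (lower-triangular with 1s on the diagonal, up to permutation), solve by back-substitution:
  V =
[[1, 0, 0],
 [1, -1, 1],
 [1, 1, 0]]
  V a = (1, 0, 0)
Solving gives a = (1, -1, -2).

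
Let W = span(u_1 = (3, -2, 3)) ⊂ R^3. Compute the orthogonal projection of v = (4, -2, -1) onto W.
proj_W(v) = (39/22, -13/11, 39/22)

Set up U = [u_1 | ... | u_1] ∈ R^(3×1). The projector onto W = col(U) is P = U (U^T U)^(-1) U^T.
Compute U^T U =
  [22],
and U^T v = (13).
Solve U^T U · c = U^T v for the coefficients: c = (13/22). The projection is proj_W(v) = U c.
Check: (v - proj_W(v)) · u_1 = 0  (should be 0).
Result: proj_W(v) = (39/22, -13/11, 39/22).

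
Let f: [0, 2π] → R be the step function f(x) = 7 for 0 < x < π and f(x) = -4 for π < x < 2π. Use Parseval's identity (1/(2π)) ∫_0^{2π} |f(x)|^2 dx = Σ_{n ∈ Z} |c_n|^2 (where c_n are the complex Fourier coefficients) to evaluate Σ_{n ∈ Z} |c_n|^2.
Σ |c_n|^2 = 65/2

Parseval equates the L^2 energy of f (normalised by 1/(2π)) with the ℓ^2 sum of its Fourier coefficients: (1/(2π)) ∫_0^{2π} |f|^2 = Σ |c_n|^2.
Compute the left side: (1/(2π)) [∫_0^π 7^2 dx + ∫_π^{2π} (-4)^2 dx] = (1/(2π)) · (49π + 16π) = (49 + 16)/2 = 65/2.
So Σ_{n ∈ Z} |c_n|^2 = 65/2.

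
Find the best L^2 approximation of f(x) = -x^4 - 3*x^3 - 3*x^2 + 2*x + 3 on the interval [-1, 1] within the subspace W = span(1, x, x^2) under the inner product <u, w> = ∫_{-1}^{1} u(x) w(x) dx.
g(x) = -27*x^2/7 + x/5 + 108/35

The best approximation g ∈ W is the orthogonal projection of f onto W. Writing g = a_0 + a_1 x + a_2 x^2, the coefficients solve the normal equations G · a = b where
  G_{ij} = <φ_i, φ_j> and b_i = <f, φ_i>, with φ_0 = 1, φ_1 = x, φ_2 = x^2.
G =
  [2, 0, 2/3]
  [0, 2/3, 0]
  [2/3, 0, 2/5],
b = (18/5, 2/15, 18/35).
Solving gives a_0 = 108/35, a_1 = 1/5, a_2 = -27/7, so
  g(x) = -27*x^2/7 + x/5 + 108/35.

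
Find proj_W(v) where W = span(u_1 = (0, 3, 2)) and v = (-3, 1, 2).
proj_W(v) = (0, 21/13, 14/13)

Set up U = [u_1 | ... | u_1] ∈ R^(3×1). The projector onto W = col(U) is P = U (U^T U)^(-1) U^T.
Compute U^T U =
  [13],
and U^T v = (7).
Solve U^T U · c = U^T v for the coefficients: c = (7/13). The projection is proj_W(v) = U c.
Check: (v - proj_W(v)) · u_1 = 0  (should be 0).
Result: proj_W(v) = (0, 21/13, 14/13).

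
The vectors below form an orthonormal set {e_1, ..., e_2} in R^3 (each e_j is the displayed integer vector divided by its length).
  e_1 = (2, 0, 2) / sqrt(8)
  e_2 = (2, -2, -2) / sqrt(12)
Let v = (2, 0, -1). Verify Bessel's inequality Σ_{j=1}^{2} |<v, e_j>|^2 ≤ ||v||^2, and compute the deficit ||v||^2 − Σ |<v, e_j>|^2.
Σ |<v, e_j>|^2 = 7/2; ||v||^2 = 5; deficit = 3/2

Write each e_j = u_j / sqrt(<u_j, u_j>) where u_j is the displayed integer vector. Then <v, e_j> = <v, u_j> / sqrt(<u_j, u_j>), so |<v, e_j>|^2 = <v, u_j>^2 / <u_j, u_j>.
Coefficients: <v, e_1> = 2/sqrt(8), <v, e_2> = 6/sqrt(12).
Square and sum: Σ |<v, e_j>|^2 = 7/2.
Compute ||v||^2 = v·v = 5.
Deficit = 5 − 7/2 = 3/2 ≥ 0, confirming Bessel's inequality. (The deficit equals ||v − Σ <v,e_j> e_j||^2, the squared distance from v to span{e_j}.)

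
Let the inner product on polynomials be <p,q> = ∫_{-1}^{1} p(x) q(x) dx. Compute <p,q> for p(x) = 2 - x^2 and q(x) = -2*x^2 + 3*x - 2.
<p,q> = -128/15

Expand the product: p(x)·q(x) = 2*x^4 - 3*x^3 - 2*x^2 + 6*x - 4.
∫_{-1}^{1} of each monomial x^k gives [2/(k+1) if k even, 0 if k odd]. Integrating term-by-term (or equivalently evaluating the antiderivative F(x) = 2*x^5/5 - 3*x^4/4 - 2*x^3/3 + 3*x^2 - 4*x at the endpoints):
  F(1) − F(−1) = -121/60 − (391/60) = -128/15.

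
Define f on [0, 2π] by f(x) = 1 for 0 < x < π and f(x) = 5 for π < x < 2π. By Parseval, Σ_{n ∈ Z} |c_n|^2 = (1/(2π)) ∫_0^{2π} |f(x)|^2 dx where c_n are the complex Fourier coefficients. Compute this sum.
Σ |c_n|^2 = 13

Parseval equates the L^2 energy of f (normalised by 1/(2π)) with the ℓ^2 sum of its Fourier coefficients: (1/(2π)) ∫_0^{2π} |f|^2 = Σ |c_n|^2.
Compute the left side: (1/(2π)) [∫_0^π 1^2 dx + ∫_π^{2π} 5^2 dx] = (1/(2π)) · (1π + 25π) = (1 + 25)/2 = 13.
So Σ_{n ∈ Z} |c_n|^2 = 13.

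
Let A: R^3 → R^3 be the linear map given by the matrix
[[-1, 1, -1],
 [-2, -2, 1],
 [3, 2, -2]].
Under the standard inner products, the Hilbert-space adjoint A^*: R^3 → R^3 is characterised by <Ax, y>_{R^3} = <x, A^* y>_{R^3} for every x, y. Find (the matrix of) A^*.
A^* = A^T =
[[-1, -2, 3],
 [1, -2, 2],
 [-1, 1, -2]]

For real matrices with standard dot products, the defining identity <Ax, y> = <x, A^* y> gives (Ax)^T y = x^T (A^*) y, i.e. x^T A^T y = x^T (A^*) y. Since this holds for all x, y, we must have A^* = A^T. Therefore
A^* =
[[-1, -2, 3],
 [1, -2, 2],
 [-1, 1, -2]].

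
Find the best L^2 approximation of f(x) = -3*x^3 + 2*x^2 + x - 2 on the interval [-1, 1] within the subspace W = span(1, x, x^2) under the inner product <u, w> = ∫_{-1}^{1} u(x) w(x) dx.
g(x) = 2*x^2 - 4*x/5 - 2

The best approximation g ∈ W is the orthogonal projection of f onto W. Writing g = a_0 + a_1 x + a_2 x^2, the coefficients solve the normal equations G · a = b where
  G_{ij} = <φ_i, φ_j> and b_i = <f, φ_i>, with φ_0 = 1, φ_1 = x, φ_2 = x^2.
G =
  [2, 0, 2/3]
  [0, 2/3, 0]
  [2/3, 0, 2/5],
b = (-8/3, -8/15, -8/15).
Solving gives a_0 = -2, a_1 = -4/5, a_2 = 2, so
  g(x) = 2*x^2 - 4*x/5 - 2.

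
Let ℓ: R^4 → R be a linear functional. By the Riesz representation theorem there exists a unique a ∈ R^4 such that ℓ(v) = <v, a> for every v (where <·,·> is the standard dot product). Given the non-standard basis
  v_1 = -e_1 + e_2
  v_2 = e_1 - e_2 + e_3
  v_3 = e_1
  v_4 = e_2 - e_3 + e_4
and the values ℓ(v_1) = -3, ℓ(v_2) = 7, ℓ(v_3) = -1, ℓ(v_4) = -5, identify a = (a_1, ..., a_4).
a = (-1, -4, 4, 3)

Write a = (a_1, ..., a_4) in the standard basis. For each basis vector v_i, ℓ(v_i) = <v_i, a> is a linear equation in the a_j's. Collect the n equations into a matrix system V a = ℓ, where row i of V is v_i (expressed in the standard basis). Since V is invertible (lower-triangular with 1s on the diagonal, up to permutation), solve by back-substitution:
  V =
[[-1, 1, 0, 0],
 [1, -1, 1, 0],
 [1, 0, 0, 0],
 [0, 1, -1, 1]]
  V a = (-3, 7, -1, -5)
Solving gives a = (-1, -4, 4, 3).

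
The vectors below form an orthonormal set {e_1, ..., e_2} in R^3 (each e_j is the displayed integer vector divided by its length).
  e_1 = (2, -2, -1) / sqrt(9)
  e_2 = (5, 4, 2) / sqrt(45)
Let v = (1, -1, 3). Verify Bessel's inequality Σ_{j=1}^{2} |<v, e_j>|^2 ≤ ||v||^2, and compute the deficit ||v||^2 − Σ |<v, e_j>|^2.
Σ |<v, e_j>|^2 = 6/5; ||v||^2 = 11; deficit = 49/5

Write each e_j = u_j / sqrt(<u_j, u_j>) where u_j is the displayed integer vector. Then <v, e_j> = <v, u_j> / sqrt(<u_j, u_j>), so |<v, e_j>|^2 = <v, u_j>^2 / <u_j, u_j>.
Coefficients: <v, e_1> = 1/sqrt(9), <v, e_2> = 7/sqrt(45).
Square and sum: Σ |<v, e_j>|^2 = 6/5.
Compute ||v||^2 = v·v = 11.
Deficit = 11 − 6/5 = 49/5 ≥ 0, confirming Bessel's inequality. (The deficit equals ||v − Σ <v,e_j> e_j||^2, the squared distance from v to span{e_j}.)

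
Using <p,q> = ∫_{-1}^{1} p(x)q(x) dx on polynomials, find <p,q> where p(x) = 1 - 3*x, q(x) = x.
<p,q> = -2

Expand the product: p(x)·q(x) = -3*x^2 + x.
∫_{-1}^{1} of each monomial x^k gives [2/(k+1) if k even, 0 if k odd]. Integrating term-by-term (or equivalently evaluating the antiderivative F(x) = -x^3 + x^2/2 at the endpoints):
  F(1) − F(−1) = -1/2 − (3/2) = -2.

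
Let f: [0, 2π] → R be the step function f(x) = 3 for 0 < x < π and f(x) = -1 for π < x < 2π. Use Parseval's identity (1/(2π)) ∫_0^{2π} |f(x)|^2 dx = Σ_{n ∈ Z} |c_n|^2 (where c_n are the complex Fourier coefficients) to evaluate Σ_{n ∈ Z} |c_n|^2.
Σ |c_n|^2 = 5

Parseval equates the L^2 energy of f (normalised by 1/(2π)) with the ℓ^2 sum of its Fourier coefficients: (1/(2π)) ∫_0^{2π} |f|^2 = Σ |c_n|^2.
Compute the left side: (1/(2π)) [∫_0^π 3^2 dx + ∫_π^{2π} (-1)^2 dx] = (1/(2π)) · (9π + 1π) = (9 + 1)/2 = 5.
So Σ_{n ∈ Z} |c_n|^2 = 5.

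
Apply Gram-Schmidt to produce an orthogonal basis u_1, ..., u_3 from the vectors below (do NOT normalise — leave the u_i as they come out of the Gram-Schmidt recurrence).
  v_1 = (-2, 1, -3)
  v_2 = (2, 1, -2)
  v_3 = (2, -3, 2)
Orthogonal basis:
  u_1 = (-2, 1, -3)
  u_2 = (17/7, 11/14, -19/14)
  u_3 = (8/39, -80/39, -32/39)

Apply the Gram-Schmidt recurrence
  u_1 = v_1
  u_i = v_i − Σ_{j<i} ((v_i · u_j) / (u_j · u_j)) · u_j.

Step by step this gives:
  u_1 = (-2, 1, -3)
  u_2 = (17/7, 11/14, -19/14)
  u_3 = (8/39, -80/39, -32/39)

Orthogonality check:
  u_2 · u_1 = 0 (should be 0)
  u_3 · u_1 = 0 (should be 0)
  u_3 · u_2 = 0 (should be 0)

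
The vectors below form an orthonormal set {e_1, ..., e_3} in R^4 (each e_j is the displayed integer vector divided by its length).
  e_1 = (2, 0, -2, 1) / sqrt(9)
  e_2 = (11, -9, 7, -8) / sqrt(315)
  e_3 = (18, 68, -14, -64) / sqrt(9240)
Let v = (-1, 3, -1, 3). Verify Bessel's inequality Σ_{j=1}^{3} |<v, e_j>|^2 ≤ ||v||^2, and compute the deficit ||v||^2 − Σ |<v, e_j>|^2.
Σ |<v, e_j>|^2 = 532/33; ||v||^2 = 20; deficit = 128/33

Write each e_j = u_j / sqrt(<u_j, u_j>) where u_j is the displayed integer vector. Then <v, e_j> = <v, u_j> / sqrt(<u_j, u_j>), so |<v, e_j>|^2 = <v, u_j>^2 / <u_j, u_j>.
Coefficients: <v, e_1> = 3/sqrt(9), <v, e_2> = -69/sqrt(315), <v, e_3> = 8/sqrt(9240).
Square and sum: Σ |<v, e_j>|^2 = 532/33.
Compute ||v||^2 = v·v = 20.
Deficit = 20 − 532/33 = 128/33 ≥ 0, confirming Bessel's inequality. (The deficit equals ||v − Σ <v,e_j> e_j||^2, the squared distance from v to span{e_j}.)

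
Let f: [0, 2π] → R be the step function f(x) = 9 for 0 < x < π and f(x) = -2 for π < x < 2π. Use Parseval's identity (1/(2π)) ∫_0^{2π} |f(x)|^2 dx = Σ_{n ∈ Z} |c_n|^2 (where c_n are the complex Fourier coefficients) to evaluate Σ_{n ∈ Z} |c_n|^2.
Σ |c_n|^2 = 85/2

Parseval equates the L^2 energy of f (normalised by 1/(2π)) with the ℓ^2 sum of its Fourier coefficients: (1/(2π)) ∫_0^{2π} |f|^2 = Σ |c_n|^2.
Compute the left side: (1/(2π)) [∫_0^π 9^2 dx + ∫_π^{2π} (-2)^2 dx] = (1/(2π)) · (81π + 4π) = (81 + 4)/2 = 85/2.
So Σ_{n ∈ Z} |c_n|^2 = 85/2.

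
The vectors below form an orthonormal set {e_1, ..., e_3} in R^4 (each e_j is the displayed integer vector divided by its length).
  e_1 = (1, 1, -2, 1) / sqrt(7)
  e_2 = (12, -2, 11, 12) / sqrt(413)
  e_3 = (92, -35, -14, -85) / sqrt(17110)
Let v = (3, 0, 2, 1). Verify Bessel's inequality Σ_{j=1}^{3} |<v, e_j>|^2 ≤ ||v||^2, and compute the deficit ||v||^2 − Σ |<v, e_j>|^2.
Σ |<v, e_j>|^2 = 3891/290; ||v||^2 = 14; deficit = 169/290

Write each e_j = u_j / sqrt(<u_j, u_j>) where u_j is the displayed integer vector. Then <v, e_j> = <v, u_j> / sqrt(<u_j, u_j>), so |<v, e_j>|^2 = <v, u_j>^2 / <u_j, u_j>.
Coefficients: <v, e_1> = 0/sqrt(7), <v, e_2> = 70/sqrt(413), <v, e_3> = 163/sqrt(17110).
Square and sum: Σ |<v, e_j>|^2 = 3891/290.
Compute ||v||^2 = v·v = 14.
Deficit = 14 − 3891/290 = 169/290 ≥ 0, confirming Bessel's inequality. (The deficit equals ||v − Σ <v,e_j> e_j||^2, the squared distance from v to span{e_j}.)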